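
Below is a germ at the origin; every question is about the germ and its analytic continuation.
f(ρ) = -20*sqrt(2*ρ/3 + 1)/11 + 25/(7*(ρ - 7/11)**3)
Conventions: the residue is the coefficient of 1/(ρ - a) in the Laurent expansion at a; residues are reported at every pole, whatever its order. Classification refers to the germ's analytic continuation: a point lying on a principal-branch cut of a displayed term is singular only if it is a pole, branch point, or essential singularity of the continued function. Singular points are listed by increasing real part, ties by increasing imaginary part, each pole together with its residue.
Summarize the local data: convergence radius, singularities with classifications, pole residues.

Radius of convergence at 0: 7/11.
At -3/2: an algebraic (square-root) branch point.
At 7/11: a pole of order 3; residue 0.

Denominator factor (ρ - 7/11)^3: pole of order 3 at 7/11, modulus 7/11.
Branch term (-20/11)*sqrt(1 - ρ/(-3/2)): its argument vanishes at ρ = -3/2, a square-root branch point, modulus 3/2.
The radius of convergence is the smallest modulus among the singular points: 7/11.
The branch term is analytic at 7/11 and contributes nothing to the residue; only the rational part matters.
At the order-3 pole 7/11 set g(ρ) = (ρ - (7/11))^3*(rational part) = 25/7.
Order-3 pole: residue = g''(a)/2; g''(7/11) = 0, so the residue is 0.
List the singular points by increasing real part (a conjugate pair: the negative imaginary part first).


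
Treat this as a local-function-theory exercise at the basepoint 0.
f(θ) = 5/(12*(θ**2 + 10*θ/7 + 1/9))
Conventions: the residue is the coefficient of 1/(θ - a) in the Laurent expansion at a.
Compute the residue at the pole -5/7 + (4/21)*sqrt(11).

The residue is (35/352)*sqrt(11).

The factor θ**2 + 10*θ/7 + 1/9 splits as (θ - a)(θ - a') with a = -5/7 + (4/21)*sqrt(11), a' = -5/7 - (4/21)*sqrt(11). At the order-1 pole a set g(θ) = (θ - a)*f(θ) = [5/12] / (θ - a').
Simple pole: residue = g(a) at a = -5/7 + (4/21)*sqrt(11), which is (35/352)*sqrt(11).


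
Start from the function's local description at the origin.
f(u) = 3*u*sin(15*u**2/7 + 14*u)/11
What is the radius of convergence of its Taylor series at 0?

The radius of convergence is infinite.

The factor sin(15*u**2/7 + 14*u) is entire and contributes no finite singular point.
The polynomial part has no poles.
No finite singular points: the Taylor series at 0 converges everywhere.


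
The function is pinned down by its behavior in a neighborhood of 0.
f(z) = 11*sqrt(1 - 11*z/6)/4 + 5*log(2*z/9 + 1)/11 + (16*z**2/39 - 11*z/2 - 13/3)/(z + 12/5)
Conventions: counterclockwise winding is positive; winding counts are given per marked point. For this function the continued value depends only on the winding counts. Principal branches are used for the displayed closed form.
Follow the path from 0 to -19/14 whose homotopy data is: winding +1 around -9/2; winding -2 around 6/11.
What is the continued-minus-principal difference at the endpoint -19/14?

Continued minus principal equals (10/11)*pi*i.

The rational part is single-valued and drops out of the difference; each branch term changes only by its own monodromy.
(11/4)*sqrt(1 - z/(6/11)): winding -2 is even, the square root returns to the same sheet, contribution 0.
(5/11)*log(1 - z/(-9/2)): each positive loop around -9/2 adds 2*pi*i to the log, so winding +1 contributes (5/11)*(1)*2*pi*i = (10/11)*pi*i.
Summing the contributions at z = -19/14 gives (10/11)*pi*i.


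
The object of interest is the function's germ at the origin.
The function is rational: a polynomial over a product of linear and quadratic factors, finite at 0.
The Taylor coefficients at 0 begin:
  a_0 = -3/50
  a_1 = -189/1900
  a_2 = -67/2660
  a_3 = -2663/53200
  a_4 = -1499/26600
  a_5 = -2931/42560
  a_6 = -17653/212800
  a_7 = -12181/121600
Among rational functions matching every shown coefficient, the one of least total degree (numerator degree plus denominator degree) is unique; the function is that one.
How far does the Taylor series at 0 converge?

No rational of total degree below 4 reproduces all 8 coefficients; solving the [2/2] Pade equations on them gives f(x) = (-5*x**2/14 + 3*x/19 + 6/25)/(x**2 + 4*x - 4), whose expansion matches every shown term.
Denominator factor (x**2 + 4*x - 4): discriminant 32, real irrational roots -2 + (2)*sqrt(2) and -2 - (2)*sqrt(2); poles of order 1, moduli -2 + (2)*sqrt(2) and 2 + (2)*sqrt(2).
The radius of convergence is the smallest modulus among the singular points: -2 + (2)*sqrt(2).

The radius of convergence is -2 + (2)*sqrt(2).


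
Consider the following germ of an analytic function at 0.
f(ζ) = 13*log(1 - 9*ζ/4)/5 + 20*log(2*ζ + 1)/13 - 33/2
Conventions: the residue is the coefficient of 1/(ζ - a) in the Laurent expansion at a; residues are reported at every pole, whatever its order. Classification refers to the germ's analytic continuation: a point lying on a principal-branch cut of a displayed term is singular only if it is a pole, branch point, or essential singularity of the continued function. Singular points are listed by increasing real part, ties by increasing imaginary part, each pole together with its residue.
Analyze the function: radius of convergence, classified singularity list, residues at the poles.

Radius of convergence at 0: 4/9.
At -1/2: a logarithmic branch point.
At 4/9: a logarithmic branch point.

Branch term (13/5)*log(1 - ζ/(4/9)): its argument vanishes at ζ = 4/9, a logarithmic branch point, modulus 4/9.
Branch term (20/13)*log(1 - ζ/(-1/2)): its argument vanishes at ζ = -1/2, a logarithmic branch point, modulus 1/2.
The radius of convergence is the smallest modulus among the singular points: 4/9.
List the singular points by increasing real part (a conjugate pair: the negative imaginary part first).


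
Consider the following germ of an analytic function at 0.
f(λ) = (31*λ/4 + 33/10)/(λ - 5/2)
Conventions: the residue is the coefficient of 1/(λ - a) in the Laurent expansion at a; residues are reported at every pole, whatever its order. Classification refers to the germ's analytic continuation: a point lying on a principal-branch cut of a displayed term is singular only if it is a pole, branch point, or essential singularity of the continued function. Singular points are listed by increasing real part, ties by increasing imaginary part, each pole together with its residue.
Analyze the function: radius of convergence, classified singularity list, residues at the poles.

Radius of convergence at 0: 5/2.
At 5/2: a pole of order 1; residue 907/40.

Denominator factor (λ - 5/2): pole of order 1 at 5/2, modulus 5/2.
The radius of convergence is the smallest modulus among the singular points: 5/2.
At the order-1 pole 5/2 set g(λ) = (λ - (5/2))*f(λ) = 31*λ/4 + 33/10.
Simple pole: residue = g(a) at a = 5/2, which is 907/40.


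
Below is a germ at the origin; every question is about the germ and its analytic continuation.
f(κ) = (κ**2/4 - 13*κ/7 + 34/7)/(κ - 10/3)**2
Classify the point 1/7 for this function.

Denominator factors: κ - 10/3 = -67/21 at κ = 1/7 — none vanishes.
So the germ continues analytically to 1/7.

The point is a regular point.


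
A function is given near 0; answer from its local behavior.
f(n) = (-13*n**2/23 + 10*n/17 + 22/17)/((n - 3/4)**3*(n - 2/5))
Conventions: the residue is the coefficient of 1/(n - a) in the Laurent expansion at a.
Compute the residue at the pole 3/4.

At the order-3 pole 3/4 set g(n) = (n - (3/4))^3*f(n) = (-13*n**2/23 + 10*n/17 + 22/17)/(n - 2/5).
Order-3 pole: residue = g''(a)/2; g''(3/4) = 9002240/134113, so the residue is 4501120/134113.

The residue is 4501120/134113.


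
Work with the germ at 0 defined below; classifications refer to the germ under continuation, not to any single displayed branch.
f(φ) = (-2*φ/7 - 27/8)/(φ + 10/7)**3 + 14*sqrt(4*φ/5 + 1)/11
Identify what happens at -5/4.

The term (14/11)*sqrt(1 - φ/(-5/4)) has argument 1 - -5/4/(-5/4) = 0 at -5/4: a square-root (algebraic, two-sheeted) branch point; the remaining terms are analytic or single-valued there.

The point is an algebraic (square-root) branch point.


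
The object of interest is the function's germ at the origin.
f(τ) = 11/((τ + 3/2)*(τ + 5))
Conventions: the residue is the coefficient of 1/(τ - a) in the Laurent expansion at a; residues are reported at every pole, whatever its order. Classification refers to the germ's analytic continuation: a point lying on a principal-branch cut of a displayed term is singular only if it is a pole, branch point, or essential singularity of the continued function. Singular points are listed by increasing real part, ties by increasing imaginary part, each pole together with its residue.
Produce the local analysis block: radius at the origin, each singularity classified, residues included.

Denominator factor (τ + 5): pole of order 1 at -5, modulus 5.
Denominator factor (τ + 3/2): pole of order 1 at -3/2, modulus 3/2.
The radius of convergence is the smallest modulus among the singular points: 3/2.
At the order-1 pole -5 set g(τ) = (τ - (-5))*f(τ) = 11/(τ + 3/2).
Simple pole: residue = g(a) at a = -5, which is -22/7.
At the order-1 pole -3/2 set g(τ) = (τ - (-3/2))*f(τ) = 11/(τ + 5).
Simple pole: residue = g(a) at a = -3/2, which is 22/7.
List the singular points by increasing real part (a conjugate pair: the negative imaginary part first).

Radius of convergence at 0: 3/2.
At -5: a pole of order 1; residue -22/7.
At -3/2: a pole of order 1; residue 22/7.


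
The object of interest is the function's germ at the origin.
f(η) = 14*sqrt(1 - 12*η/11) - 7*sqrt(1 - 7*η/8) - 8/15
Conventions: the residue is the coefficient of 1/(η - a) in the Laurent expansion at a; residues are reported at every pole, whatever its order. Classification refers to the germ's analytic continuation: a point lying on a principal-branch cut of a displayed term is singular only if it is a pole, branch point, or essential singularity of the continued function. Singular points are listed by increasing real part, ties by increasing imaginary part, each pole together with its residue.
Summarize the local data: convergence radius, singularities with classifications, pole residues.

Radius of convergence at 0: 11/12.
At 11/12: an algebraic (square-root) branch point.
At 8/7: an algebraic (square-root) branch point.

Branch term (14)*sqrt(1 - η/(11/12)): its argument vanishes at η = 11/12, a square-root branch point, modulus 11/12.
Branch term (-7)*sqrt(1 - η/(8/7)): its argument vanishes at η = 8/7, a square-root branch point, modulus 8/7.
The radius of convergence is the smallest modulus among the singular points: 11/12.
List the singular points by increasing real part (a conjugate pair: the negative imaginary part first).


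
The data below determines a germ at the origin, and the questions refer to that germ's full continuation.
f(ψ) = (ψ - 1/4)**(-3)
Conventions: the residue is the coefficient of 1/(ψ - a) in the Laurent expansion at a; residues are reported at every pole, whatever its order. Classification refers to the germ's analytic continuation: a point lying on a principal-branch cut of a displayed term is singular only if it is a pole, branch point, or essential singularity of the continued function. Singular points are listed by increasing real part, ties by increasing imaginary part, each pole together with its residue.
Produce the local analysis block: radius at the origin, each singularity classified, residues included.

Radius of convergence at 0: 1/4.
At 1/4: a pole of order 3; residue 0.

Denominator factor (ψ - 1/4)^3: pole of order 3 at 1/4, modulus 1/4.
The radius of convergence is the smallest modulus among the singular points: 1/4.
At the order-3 pole 1/4 set g(ψ) = (ψ - (1/4))^3*f(ψ) = 1.
Order-3 pole: residue = g''(a)/2; g''(1/4) = 0, so the residue is 0.


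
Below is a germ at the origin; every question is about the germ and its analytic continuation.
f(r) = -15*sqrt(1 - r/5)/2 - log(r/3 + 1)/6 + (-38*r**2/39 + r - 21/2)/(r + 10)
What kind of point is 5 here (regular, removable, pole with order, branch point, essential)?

The term (-15/2)*sqrt(1 - r/(5)) has argument 1 - 5/(5) = 0 at 5: a square-root (algebraic, two-sheeted) branch point; the remaining terms are analytic or single-valued there.

The point is an algebraic (square-root) branch point.


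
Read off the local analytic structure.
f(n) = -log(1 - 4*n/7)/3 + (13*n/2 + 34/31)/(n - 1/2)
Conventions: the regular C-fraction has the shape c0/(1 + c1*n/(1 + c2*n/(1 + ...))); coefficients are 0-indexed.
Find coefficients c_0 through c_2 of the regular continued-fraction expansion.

Taylor coefficients (expand at 0): a_0 = -68/31, a_1 = -11195/651, a_2 = -158218/4557.
c0 = a_0 = -68/31. Peel one level at a time: if S = 1 + c*n/S' with S'(0) = 1, then c is the n-coefficient of S and S' = c*n/(S - 1).
S_1 = c0/f = 1 + (-11195/1428)*n + (13293079/291312)*n^2 + ...; c1 = -11195/1428.
S_2 = c1*n/(S_1 - 1) = 1 + (13293079/2283780)*n + ...; c2 = 13293079/2283780.

The regular C-fraction coefficients are [-68/31, -11195/1428, 13293079/2283780].


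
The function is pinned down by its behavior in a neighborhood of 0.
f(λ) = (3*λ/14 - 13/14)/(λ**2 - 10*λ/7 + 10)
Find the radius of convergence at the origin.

Denominator factor (λ**2 - 10*λ/7 + 10): discriminant -1860/49, complex-conjugate roots (5/7) + ((1/7)*sqrt(465))*i and (5/7) - ((1/7)*sqrt(465))*i; poles of order 1, moduli sqrt(10) and sqrt(10).
The radius of convergence is the smallest modulus among the singular points: sqrt(10).

The radius of convergence is sqrt(10).


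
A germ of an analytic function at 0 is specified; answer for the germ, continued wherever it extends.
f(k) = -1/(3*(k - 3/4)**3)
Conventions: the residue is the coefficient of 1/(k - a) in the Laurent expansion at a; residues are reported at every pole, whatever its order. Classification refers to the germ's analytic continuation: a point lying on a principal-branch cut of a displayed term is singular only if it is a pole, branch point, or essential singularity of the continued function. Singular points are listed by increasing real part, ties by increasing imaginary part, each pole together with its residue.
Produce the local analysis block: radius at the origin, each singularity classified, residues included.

Radius of convergence at 0: 3/4.
At 3/4: a pole of order 3; residue 0.

Denominator factor (k - 3/4)^3: pole of order 3 at 3/4, modulus 3/4.
The radius of convergence is the smallest modulus among the singular points: 3/4.
At the order-3 pole 3/4 set g(k) = (k - (3/4))^3*f(k) = -1/3.
Order-3 pole: residue = g''(a)/2; g''(3/4) = 0, so the residue is 0.


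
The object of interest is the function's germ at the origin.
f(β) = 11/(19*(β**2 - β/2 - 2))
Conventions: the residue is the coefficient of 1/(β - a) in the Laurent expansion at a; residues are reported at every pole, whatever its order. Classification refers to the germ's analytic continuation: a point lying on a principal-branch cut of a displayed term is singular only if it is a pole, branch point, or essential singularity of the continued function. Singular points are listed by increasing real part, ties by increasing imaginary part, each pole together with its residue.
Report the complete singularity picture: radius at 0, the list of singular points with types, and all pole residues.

Radius of convergence at 0: -1/4 + (1/4)*sqrt(33).
At 1/4 - (1/4)*sqrt(33): a pole of order 1; residue -(2/57)*sqrt(33).
At 1/4 + (1/4)*sqrt(33): a pole of order 1; residue (2/57)*sqrt(33).

Denominator factor (β**2 - β/2 - 2): discriminant 33/4, real irrational roots 1/4 + (1/4)*sqrt(33) and 1/4 - (1/4)*sqrt(33); poles of order 1, moduli 1/4 + (1/4)*sqrt(33) and -1/4 + (1/4)*sqrt(33).
The radius of convergence is the smallest modulus among the singular points: -1/4 + (1/4)*sqrt(33).
The factor β**2 - β/2 - 2 splits as (β - a)(β - a') with a = 1/4 - (1/4)*sqrt(33), a' = 1/4 + (1/4)*sqrt(33). At the order-1 pole a set g(β) = (β - a)*f(β) = [11/19] / (β - a').
Simple pole: residue = g(a) at a = 1/4 - (1/4)*sqrt(33), which is -(2/57)*sqrt(33).
The factor β**2 - β/2 - 2 splits as (β - a)(β - a') with a = 1/4 + (1/4)*sqrt(33), a' = 1/4 - (1/4)*sqrt(33). At the order-1 pole a set g(β) = (β - a)*f(β) = [11/19] / (β - a').
Simple pole: residue = g(a) at a = 1/4 + (1/4)*sqrt(33), which is (2/57)*sqrt(33).
List the singular points by increasing real part (a conjugate pair: the negative imaginary part first).


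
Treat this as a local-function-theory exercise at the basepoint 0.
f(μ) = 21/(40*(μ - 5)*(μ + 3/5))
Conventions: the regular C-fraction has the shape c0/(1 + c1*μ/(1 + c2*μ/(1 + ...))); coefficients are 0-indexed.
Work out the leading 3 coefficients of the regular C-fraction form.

Taylor coefficients (expand at 0): a_0 = -7/40, a_1 = 77/300, a_2 = -3913/9000.
c0 = a_0 = -7/40. Peel one level at a time: if S = 1 + c*μ/S' with S'(0) = 1, then c is the μ-coefficient of S and S' = c*μ/(S - 1).
S_1 = c0/f = 1 + (22/15)*μ + (-1/3)*μ^2 + ...; c1 = 22/15.
S_2 = c1*μ/(S_1 - 1) = 1 + (5/22)*μ + ...; c2 = 5/22.

The regular C-fraction coefficients are [-7/40, 22/15, 5/22].


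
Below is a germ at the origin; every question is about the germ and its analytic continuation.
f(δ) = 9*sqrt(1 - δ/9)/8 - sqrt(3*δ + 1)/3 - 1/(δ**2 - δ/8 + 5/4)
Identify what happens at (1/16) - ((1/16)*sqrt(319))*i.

The point is a pole of order 1.

The denominator factor δ**2 - δ/8 + 5/4 vanishes at (1/16) - ((1/16)*sqrt(319))*i and appears to the power 1; the numerator there equals -1, nonzero, and no other factor vanishes.
The branch terms are analytic at this point.
Hence a pole whose order is the multiplicity, 1.


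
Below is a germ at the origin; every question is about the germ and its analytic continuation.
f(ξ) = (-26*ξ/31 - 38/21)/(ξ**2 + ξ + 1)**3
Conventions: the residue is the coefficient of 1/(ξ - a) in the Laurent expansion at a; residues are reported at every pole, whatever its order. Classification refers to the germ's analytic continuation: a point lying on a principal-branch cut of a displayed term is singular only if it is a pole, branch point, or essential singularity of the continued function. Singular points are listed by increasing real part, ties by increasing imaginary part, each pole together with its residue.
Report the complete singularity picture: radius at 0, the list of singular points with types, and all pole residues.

Radius of convergence at 0: 1.
At (-1/2) - ((1/2)*sqrt(3))*i: a pole of order 3; residue -((1810/5859)*sqrt(3))*i.
At (-1/2) + ((1/2)*sqrt(3))*i: a pole of order 3; residue ((1810/5859)*sqrt(3))*i.

Denominator factor (ξ**2 + ξ + 1)^3: discriminant -3, complex-conjugate roots (-1/2) + ((1/2)*sqrt(3))*i and (-1/2) - ((1/2)*sqrt(3))*i; poles of order 3, moduli 1 and 1.
The radius of convergence is the smallest modulus among the singular points: 1.
The factor ξ**2 + ξ + 1 splits as (ξ - a)(ξ - a') with a = (-1/2) - ((1/2)*sqrt(3))*i, a' = (-1/2) + ((1/2)*sqrt(3))*i. At the order-3 pole a set g(ξ) = (ξ - a)^3*f(ξ) = [-26*ξ/31 - 38/21] / (ξ - a')^3.
Order-3 pole: residue = g''(a)/2; g''((-1/2) - ((1/2)*sqrt(3))*i) = -((3620/5859)*sqrt(3))*i, so the residue is -((1810/5859)*sqrt(3))*i.
The factor ξ**2 + ξ + 1 splits as (ξ - a)(ξ - a') with a = (-1/2) + ((1/2)*sqrt(3))*i, a' = (-1/2) - ((1/2)*sqrt(3))*i. At the order-3 pole a set g(ξ) = (ξ - a)^3*f(ξ) = [-26*ξ/31 - 38/21] / (ξ - a')^3.
Order-3 pole: residue = g''(a)/2; g''((-1/2) + ((1/2)*sqrt(3))*i) = ((3620/5859)*sqrt(3))*i, so the residue is ((1810/5859)*sqrt(3))*i.
List the singular points by increasing real part (a conjugate pair: the negative imaginary part first).


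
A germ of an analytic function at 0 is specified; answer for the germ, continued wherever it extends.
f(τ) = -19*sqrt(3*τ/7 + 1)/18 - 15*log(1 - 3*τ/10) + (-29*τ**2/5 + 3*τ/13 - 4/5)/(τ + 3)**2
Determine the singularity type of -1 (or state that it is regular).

Denominator factors: τ + 3 = 2 at τ = -1 — none vanishes.
Branch term sqrt(1 - τ/(-7/3)): argument at -1 is 4/7, nonzero, so -1 is not its branch point (a point on a principal cut is still regular for the continued germ).
Branch term log(1 - τ/(10/3)): argument at -1 is 13/10, nonzero, so -1 is not its branch point (a point on a principal cut is still regular for the continued germ).
So the germ continues analytically to -1.

The point is a regular point.


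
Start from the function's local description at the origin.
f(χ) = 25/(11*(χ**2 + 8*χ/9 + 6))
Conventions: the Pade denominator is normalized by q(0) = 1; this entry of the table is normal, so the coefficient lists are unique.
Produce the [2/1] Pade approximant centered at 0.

Taylor coefficients needed (expand at 0): a_0 = 25/66, a_1 = -50/891, a_2 = -5275/96228, a_3 = 11350/649539.
Write the denominator as Q(χ) = 1 + q1*χ. Requiring Q*f - P = O(χ^4) with deg P <= 2 kills the coefficients of χ^3..χ^3 in Q*f:
  χ^3: a_3 + q1*a_2 = 0, i.e. 11350/649539 + (-5275/96228)*q1 = 0.
Solving this linear system: q1 = 1816/5697.
The numerator is Q*f truncated at degree 2: P0 = a_0 = 25/66; P1 = a_1 + q1*a_0 = 150/2321; P2 = a_2 + q1*a_1 = -675/9284.

The Pade approximant has numerator coefficients [25/66, 150/2321, -675/9284]; denominator coefficients [1, 1816/5697].


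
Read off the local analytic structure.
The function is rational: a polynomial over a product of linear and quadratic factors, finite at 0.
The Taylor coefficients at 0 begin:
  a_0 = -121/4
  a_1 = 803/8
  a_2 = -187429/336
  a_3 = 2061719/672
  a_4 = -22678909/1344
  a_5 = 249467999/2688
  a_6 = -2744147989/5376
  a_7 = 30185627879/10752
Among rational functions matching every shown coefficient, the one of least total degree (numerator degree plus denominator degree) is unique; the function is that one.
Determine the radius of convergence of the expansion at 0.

No rational of total degree below 3 reproduces all 8 coefficients; solving the [2/1] Pade equations on them gives f(ν) = (-22*ν**2/21 - 12*ν - 11/2)/(ν + 2/11), whose expansion matches every shown term.
Denominator factor (ν + 2/11): pole of order 1 at -2/11, modulus 2/11.
The radius of convergence is the smallest modulus among the singular points: 2/11.

The radius of convergence is 2/11.


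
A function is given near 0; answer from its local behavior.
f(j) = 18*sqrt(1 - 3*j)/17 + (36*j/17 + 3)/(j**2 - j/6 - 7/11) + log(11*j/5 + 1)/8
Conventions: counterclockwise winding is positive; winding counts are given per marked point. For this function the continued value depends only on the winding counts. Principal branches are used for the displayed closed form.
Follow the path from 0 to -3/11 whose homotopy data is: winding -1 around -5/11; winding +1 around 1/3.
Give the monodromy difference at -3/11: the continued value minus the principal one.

The rational part is single-valued and drops out of the difference; each branch term changes only by its own monodromy.
(18/17)*sqrt(1 - j/(1/3)): winding +1 is odd, the square root flips sign, contributing -2*(18/17)*sqrt(1 - (-3/11)/(1/3)) = -2*(18/17)*sqrt(20/11) = -(72/187)*sqrt(55).
(1/8)*log(1 - j/(-5/11)): each positive loop around -5/11 adds 2*pi*i to the log, so winding -1 contributes (1/8)*(-1)*2*pi*i = -(1/4)*pi*i.
Summing the contributions at j = -3/11 gives (-(72/187)*sqrt(55)) - ((1/4)*pi)*i.

Continued minus principal equals (-(72/187)*sqrt(55)) - ((1/4)*pi)*i.


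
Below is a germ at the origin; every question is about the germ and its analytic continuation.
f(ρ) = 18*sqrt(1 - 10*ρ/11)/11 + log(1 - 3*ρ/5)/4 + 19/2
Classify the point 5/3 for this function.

The term (1/4)*log(1 - ρ/(5/3)) has argument 1 - 5/3/(5/3) = 0 at 5/3: a logarithmic (infinitely-sheeted) branch point; the remaining terms are analytic or single-valued there.

The point is a logarithmic branch point.


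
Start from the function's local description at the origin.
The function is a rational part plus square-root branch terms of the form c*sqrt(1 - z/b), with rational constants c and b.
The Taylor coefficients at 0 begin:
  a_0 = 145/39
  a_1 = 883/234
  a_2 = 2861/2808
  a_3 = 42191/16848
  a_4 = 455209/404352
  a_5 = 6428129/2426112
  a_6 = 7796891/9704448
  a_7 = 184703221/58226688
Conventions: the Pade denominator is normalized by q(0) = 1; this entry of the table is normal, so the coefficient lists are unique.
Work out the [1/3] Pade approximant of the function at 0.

Taylor coefficients needed (read off): a_0 = 145/39, a_1 = 883/234, a_2 = 2861/2808, a_3 = 42191/16848, a_4 = 455209/404352.
Write the denominator as Q(z) = 1 + q1*z + q2*z^2 + q3*z^3. Requiring Q*f - P = O(z^5) with deg P <= 1 kills the coefficients of z^2..z^4 in Q*f:
  z^2: a_2 + q1*a_1 + q2*a_0 = 0, i.e. 2861/2808 + (883/234)*q1 + (145/39)*q2 = 0.
  z^3: a_3 + q1*a_2 + q2*a_1 + q3*a_0 = 0, i.e. 42191/16848 + (2861/2808)*q1 + (883/234)*q2 + (145/39)*q3 = 0.
  z^4: a_4 + q1*a_3 + q2*a_2 + q3*a_1 = 0, i.e. 455209/404352 + (42191/16848)*q1 + (2861/2808)*q2 + (883/234)*q3 = 0.
Solving this linear system: q1 = 422147053/2827163592, q2 = -7219301845/16962981552, q3 = -19169238725/67851926208.
The numerator is Q*f truncated at degree 1: P0 = a_0 = 145/39; P1 = a_1 + q1*a_0 = 477275564641/110259380088.

The Pade approximant has numerator coefficients [145/39, 477275564641/110259380088]; denominator coefficients [1, 422147053/2827163592, -7219301845/16962981552, -19169238725/67851926208].


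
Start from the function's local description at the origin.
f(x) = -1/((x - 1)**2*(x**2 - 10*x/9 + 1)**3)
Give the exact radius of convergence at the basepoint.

Denominator factor (x**2 - 10*x/9 + 1)^3: discriminant -224/81, complex-conjugate roots (5/9) + ((2/9)*sqrt(14))*i and (5/9) - ((2/9)*sqrt(14))*i; poles of order 3, moduli 1 and 1.
Denominator factor (x - 1)^2: pole of order 2 at 1, modulus 1.
The radius of convergence is the smallest modulus among the singular points: 1.

The radius of convergence is 1.


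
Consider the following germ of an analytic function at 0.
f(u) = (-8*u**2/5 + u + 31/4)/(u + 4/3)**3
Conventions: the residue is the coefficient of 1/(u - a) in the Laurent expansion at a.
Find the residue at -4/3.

At the order-3 pole -4/3 set g(u) = (u - (-4/3))^3*f(u) = -8*u**2/5 + u + 31/4.
Order-3 pole: residue = g''(a)/2; g''(-4/3) = -16/5, so the residue is -8/5.

The residue is -8/5.


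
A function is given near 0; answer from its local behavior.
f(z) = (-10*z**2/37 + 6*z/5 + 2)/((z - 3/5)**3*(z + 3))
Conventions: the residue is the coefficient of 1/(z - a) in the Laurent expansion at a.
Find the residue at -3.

The residue is 9325/107892.

At the order-1 pole -3 set g(z) = (z - (-3))*f(z) = (-10*z**2/37 + 6*z/5 + 2)/(z - 3/5)**3.
Simple pole: residue = g(a) at a = -3, which is 9325/107892.


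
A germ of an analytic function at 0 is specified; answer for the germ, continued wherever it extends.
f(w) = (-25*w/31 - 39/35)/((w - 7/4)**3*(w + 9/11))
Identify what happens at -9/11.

The point is a pole of order 1.

The denominator factor w + 9/11 vanishes at -9/11 and appears to the power 1; the numerator there equals -5424/11935, nonzero, and no other factor vanishes.
Hence a pole whose order is the multiplicity, 1.


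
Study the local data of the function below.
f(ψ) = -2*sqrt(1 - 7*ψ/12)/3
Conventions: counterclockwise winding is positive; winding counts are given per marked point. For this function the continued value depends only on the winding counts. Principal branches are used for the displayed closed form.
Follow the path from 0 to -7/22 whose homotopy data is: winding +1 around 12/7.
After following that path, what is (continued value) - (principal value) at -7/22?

The rational part is single-valued and drops out of the difference; each branch term changes only by its own monodromy.
(-2/3)*sqrt(1 - ψ/(12/7)): winding +1 is odd, the square root flips sign, contributing -2*(-2/3)*sqrt(1 - (-7/22)/(12/7)) = -2*(-2/3)*sqrt(313/264) = (1/99)*sqrt(20658).
Summing the contributions at ψ = -7/22 gives (1/99)*sqrt(20658).

Continued minus principal equals (1/99)*sqrt(20658).


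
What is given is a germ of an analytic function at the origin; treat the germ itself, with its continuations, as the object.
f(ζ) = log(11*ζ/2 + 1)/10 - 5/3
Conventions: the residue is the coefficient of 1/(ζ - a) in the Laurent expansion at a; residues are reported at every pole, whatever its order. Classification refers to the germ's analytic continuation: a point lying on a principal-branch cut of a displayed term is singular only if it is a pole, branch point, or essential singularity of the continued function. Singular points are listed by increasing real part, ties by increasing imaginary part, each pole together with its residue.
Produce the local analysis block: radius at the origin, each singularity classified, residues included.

Branch term (1/10)*log(1 - ζ/(-2/11)): its argument vanishes at ζ = -2/11, a logarithmic branch point, modulus 2/11.
The radius of convergence is the smallest modulus among the singular points: 2/11.

Radius of convergence at 0: 2/11.
At -2/11: a logarithmic branch point.


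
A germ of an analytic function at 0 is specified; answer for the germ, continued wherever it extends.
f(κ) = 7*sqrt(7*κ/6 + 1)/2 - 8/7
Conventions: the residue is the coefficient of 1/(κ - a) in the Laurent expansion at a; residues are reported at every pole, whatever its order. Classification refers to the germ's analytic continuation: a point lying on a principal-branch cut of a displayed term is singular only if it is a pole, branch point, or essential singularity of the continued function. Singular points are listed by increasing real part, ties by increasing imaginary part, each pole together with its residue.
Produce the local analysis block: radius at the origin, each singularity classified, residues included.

Branch term (7/2)*sqrt(1 - κ/(-6/7)): its argument vanishes at κ = -6/7, a square-root branch point, modulus 6/7.
The radius of convergence is the smallest modulus among the singular points: 6/7.

Radius of convergence at 0: 6/7.
At -6/7: an algebraic (square-root) branch point.


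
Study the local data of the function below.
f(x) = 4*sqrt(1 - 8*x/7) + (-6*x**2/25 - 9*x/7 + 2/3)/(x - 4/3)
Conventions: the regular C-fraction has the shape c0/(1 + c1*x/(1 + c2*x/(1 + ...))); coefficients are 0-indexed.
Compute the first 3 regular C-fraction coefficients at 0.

The regular C-fraction coefficients are [7/2, 95/196, -117079/232750].

Taylor coefficients (expand at 0): a_0 = 7/2, a_1 = -95/56, a_2 = -1219/39200.
c0 = a_0 = 7/2. Peel one level at a time: if S = 1 + c*x/S' with S'(0) = 1, then c is the x-coefficient of S and S' = c*x/(S - 1).
S_1 = c0/f = 1 + (95/196)*x + (117079/480200)*x^2 + ...; c1 = 95/196.
S_2 = c1*x/(S_1 - 1) = 1 + (-117079/232750)*x + ...; c2 = -117079/232750.


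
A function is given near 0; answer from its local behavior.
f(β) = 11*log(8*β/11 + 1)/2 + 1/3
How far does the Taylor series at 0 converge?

The radius of convergence is 11/8.

Branch term (11/2)*log(1 - β/(-11/8)): its argument vanishes at β = -11/8, a logarithmic branch point, modulus 11/8.
The radius of convergence is the smallest modulus among the singular points: 11/8.


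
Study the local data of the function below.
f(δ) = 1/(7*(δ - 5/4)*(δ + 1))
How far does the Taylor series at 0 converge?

The radius of convergence is 1.

Denominator factor (δ - 5/4): pole of order 1 at 5/4, modulus 5/4.
Denominator factor (δ + 1): pole of order 1 at -1, modulus 1.
The radius of convergence is the smallest modulus among the singular points: 1.


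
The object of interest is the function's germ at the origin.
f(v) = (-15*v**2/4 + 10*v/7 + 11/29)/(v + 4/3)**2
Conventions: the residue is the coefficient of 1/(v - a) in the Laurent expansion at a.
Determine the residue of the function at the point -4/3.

At the order-2 pole -4/3 set g(v) = (v - (-4/3))^2*f(v) = -15*v**2/4 + 10*v/7 + 11/29.
Order-2 pole: residue = g'(a); g'(-4/3) = 80/7, so the residue is 80/7.

The residue is 80/7.


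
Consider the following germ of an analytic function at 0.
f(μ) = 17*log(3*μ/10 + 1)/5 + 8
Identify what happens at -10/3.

The point is a logarithmic branch point.

The term (17/5)*log(1 - μ/(-10/3)) has argument 1 - -10/3/(-10/3) = 0 at -10/3: a logarithmic (infinitely-sheeted) branch point; the remaining terms are analytic or single-valued there.


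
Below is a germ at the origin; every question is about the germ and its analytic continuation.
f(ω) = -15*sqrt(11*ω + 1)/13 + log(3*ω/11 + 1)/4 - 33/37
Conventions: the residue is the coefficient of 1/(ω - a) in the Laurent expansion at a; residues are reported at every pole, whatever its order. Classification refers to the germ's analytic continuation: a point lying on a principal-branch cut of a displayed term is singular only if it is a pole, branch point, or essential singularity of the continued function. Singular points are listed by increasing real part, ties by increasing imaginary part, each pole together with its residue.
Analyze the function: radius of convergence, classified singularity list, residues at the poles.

Radius of convergence at 0: 1/11.
At -11/3: a logarithmic branch point.
At -1/11: an algebraic (square-root) branch point.

Branch term (-15/13)*sqrt(1 - ω/(-1/11)): its argument vanishes at ω = -1/11, a square-root branch point, modulus 1/11.
Branch term (1/4)*log(1 - ω/(-11/3)): its argument vanishes at ω = -11/3, a logarithmic branch point, modulus 11/3.
The radius of convergence is the smallest modulus among the singular points: 1/11.
List the singular points by increasing real part (a conjugate pair: the negative imaginary part first).


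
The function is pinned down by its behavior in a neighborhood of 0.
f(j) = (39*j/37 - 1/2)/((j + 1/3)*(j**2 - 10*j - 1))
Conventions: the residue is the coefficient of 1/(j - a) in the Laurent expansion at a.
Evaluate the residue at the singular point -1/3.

At the order-1 pole -1/3 set g(j) = (j - (-1/3))*f(j) = (39*j/37 - 1/2)/(j**2 - 10*j - 1).
Simple pole: residue = g(a) at a = -1/3, which is -567/1628.

The residue is -567/1628.


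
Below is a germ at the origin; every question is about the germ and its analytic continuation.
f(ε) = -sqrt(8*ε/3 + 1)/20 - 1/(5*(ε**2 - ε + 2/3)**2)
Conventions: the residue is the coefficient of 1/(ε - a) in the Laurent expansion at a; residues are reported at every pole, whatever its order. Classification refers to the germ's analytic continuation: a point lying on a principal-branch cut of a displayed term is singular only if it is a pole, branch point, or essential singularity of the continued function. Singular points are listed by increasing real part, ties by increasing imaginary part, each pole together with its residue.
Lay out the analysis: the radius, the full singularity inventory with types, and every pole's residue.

Radius of convergence at 0: 3/8.
At -3/8: an algebraic (square-root) branch point.
At (1/2) - ((1/6)*sqrt(15))*i: a pole of order 2; residue -((6/125)*sqrt(15))*i.
At (1/2) + ((1/6)*sqrt(15))*i: a pole of order 2; residue ((6/125)*sqrt(15))*i.

Denominator factor (ε**2 - ε + 2/3)^2: discriminant -5/3, complex-conjugate roots (1/2) + ((1/6)*sqrt(15))*i and (1/2) - ((1/6)*sqrt(15))*i; poles of order 2, moduli (1/3)*sqrt(6) and (1/3)*sqrt(6).
Branch term (-1/20)*sqrt(1 - ε/(-3/8)): its argument vanishes at ε = -3/8, a square-root branch point, modulus 3/8.
The radius of convergence is the smallest modulus among the singular points: 3/8.
The branch term is analytic at (1/2) - ((1/6)*sqrt(15))*i and contributes nothing to the residue; only the rational part matters.
The factor ε**2 - ε + 2/3 splits as (ε - a)(ε - a') with a = (1/2) - ((1/6)*sqrt(15))*i, a' = (1/2) + ((1/6)*sqrt(15))*i. At the order-2 pole a set g(ε) = (ε - a)^2*(rational part) = [-1/5] / (ε - a')^2.
Order-2 pole: residue = g'(a); g'((1/2) - ((1/6)*sqrt(15))*i) = -((6/125)*sqrt(15))*i, so the residue is -((6/125)*sqrt(15))*i.
The branch term is analytic at (1/2) + ((1/6)*sqrt(15))*i and contributes nothing to the residue; only the rational part matters.
The factor ε**2 - ε + 2/3 splits as (ε - a)(ε - a') with a = (1/2) + ((1/6)*sqrt(15))*i, a' = (1/2) - ((1/6)*sqrt(15))*i. At the order-2 pole a set g(ε) = (ε - a)^2*(rational part) = [-1/5] / (ε - a')^2.
Order-2 pole: residue = g'(a); g'((1/2) + ((1/6)*sqrt(15))*i) = ((6/125)*sqrt(15))*i, so the residue is ((6/125)*sqrt(15))*i.
List the singular points by increasing real part (a conjugate pair: the negative imaginary part first).


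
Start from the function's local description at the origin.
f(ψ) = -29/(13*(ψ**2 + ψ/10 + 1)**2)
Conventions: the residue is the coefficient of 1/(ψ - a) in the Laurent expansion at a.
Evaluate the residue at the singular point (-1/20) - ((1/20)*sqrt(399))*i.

The residue is -((58000/2069613)*sqrt(399))*i.

The factor ψ**2 + ψ/10 + 1 splits as (ψ - a)(ψ - a') with a = (-1/20) - ((1/20)*sqrt(399))*i, a' = (-1/20) + ((1/20)*sqrt(399))*i. At the order-2 pole a set g(ψ) = (ψ - a)^2*f(ψ) = [-29/13] / (ψ - a')^2.
Order-2 pole: residue = g'(a); g'((-1/20) - ((1/20)*sqrt(399))*i) = -((58000/2069613)*sqrt(399))*i, so the residue is -((58000/2069613)*sqrt(399))*i.


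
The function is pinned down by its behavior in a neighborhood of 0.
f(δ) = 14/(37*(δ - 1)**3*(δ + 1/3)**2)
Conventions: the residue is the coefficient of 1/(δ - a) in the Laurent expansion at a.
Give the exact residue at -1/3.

At the order-2 pole -1/3 set g(δ) = (δ - (-1/3))^2*f(δ) = 14/(37*(δ - 1)**3).
Order-2 pole: residue = g'(a); g'(-1/3) = -1701/4736, so the residue is -1701/4736.

The residue is -1701/4736.


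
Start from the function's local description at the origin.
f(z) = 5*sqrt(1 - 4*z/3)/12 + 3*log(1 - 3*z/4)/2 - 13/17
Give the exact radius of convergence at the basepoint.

The radius of convergence is 3/4.

Branch term (5/12)*sqrt(1 - z/(3/4)): its argument vanishes at z = 3/4, a square-root branch point, modulus 3/4.
Branch term (3/2)*log(1 - z/(4/3)): its argument vanishes at z = 4/3, a logarithmic branch point, modulus 4/3.
The radius of convergence is the smallest modulus among the singular points: 3/4.


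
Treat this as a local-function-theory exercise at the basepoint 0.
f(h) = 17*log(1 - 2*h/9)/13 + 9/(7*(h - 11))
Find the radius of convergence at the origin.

The radius of convergence is 9/2.

Denominator factor (h - 11): pole of order 1 at 11, modulus 11.
Branch term (17/13)*log(1 - h/(9/2)): its argument vanishes at h = 9/2, a logarithmic branch point, modulus 9/2.
The radius of convergence is the smallest modulus among the singular points: 9/2.


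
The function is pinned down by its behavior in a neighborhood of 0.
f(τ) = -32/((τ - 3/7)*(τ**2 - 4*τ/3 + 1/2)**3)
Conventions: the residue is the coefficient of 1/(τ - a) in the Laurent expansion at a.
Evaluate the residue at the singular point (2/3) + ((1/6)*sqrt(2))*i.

The residue is (15059072/1331) + ((38088400/1331)*sqrt(2))*i.


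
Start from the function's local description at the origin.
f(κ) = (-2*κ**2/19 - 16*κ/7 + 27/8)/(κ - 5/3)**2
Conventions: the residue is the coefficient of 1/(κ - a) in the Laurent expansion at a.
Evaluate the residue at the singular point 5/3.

At the order-2 pole 5/3 set g(κ) = (κ - (5/3))^2*f(κ) = -2*κ**2/19 - 16*κ/7 + 27/8.
Order-2 pole: residue = g'(a); g'(5/3) = -1052/399, so the residue is -1052/399.

The residue is -1052/399.


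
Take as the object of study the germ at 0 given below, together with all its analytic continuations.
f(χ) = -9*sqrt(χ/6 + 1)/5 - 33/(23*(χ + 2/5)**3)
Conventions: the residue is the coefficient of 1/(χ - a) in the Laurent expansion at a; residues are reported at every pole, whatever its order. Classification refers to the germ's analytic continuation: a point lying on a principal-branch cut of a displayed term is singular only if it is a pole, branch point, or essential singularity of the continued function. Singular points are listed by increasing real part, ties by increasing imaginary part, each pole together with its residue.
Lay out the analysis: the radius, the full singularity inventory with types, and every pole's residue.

Denominator factor (χ + 2/5)^3: pole of order 3 at -2/5, modulus 2/5.
Branch term (-9/5)*sqrt(1 - χ/(-6)): its argument vanishes at χ = -6, a square-root branch point, modulus 6.
The radius of convergence is the smallest modulus among the singular points: 2/5.
The branch term is analytic at -2/5 and contributes nothing to the residue; only the rational part matters.
At the order-3 pole -2/5 set g(χ) = (χ - (-2/5))^3*(rational part) = -33/23.
Order-3 pole: residue = g''(a)/2; g''(-2/5) = 0, so the residue is 0.
List the singular points by increasing real part (a conjugate pair: the negative imaginary part first).

Radius of convergence at 0: 2/5.
At -6: an algebraic (square-root) branch point.
At -2/5: a pole of order 3; residue 0.
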